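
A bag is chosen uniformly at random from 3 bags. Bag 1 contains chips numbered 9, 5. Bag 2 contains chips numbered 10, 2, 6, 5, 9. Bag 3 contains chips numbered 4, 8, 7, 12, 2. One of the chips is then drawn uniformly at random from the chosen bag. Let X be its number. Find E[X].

20/3

E[X | bag 1] = (9+5)/2 = 7.
E[X | bag 2] = (10+2+6+5+9)/5 = 32/5.
E[X | bag 3] = (4+8+7+12+2)/5 = 33/5.
E[X] = (1/3)·(7) + (1/3)·(32/5) + (1/3)·(33/5) = 20/3.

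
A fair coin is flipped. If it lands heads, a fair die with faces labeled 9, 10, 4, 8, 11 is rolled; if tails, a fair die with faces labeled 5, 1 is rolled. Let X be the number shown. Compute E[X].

E[X | heads] = (9+10+4+8+11)/5 = 42/5.
E[X | tails] = (5+1)/2 = 3.
E[X] = (1/2)·(42/5) + (1/2)·(3) = 57/10.

57/10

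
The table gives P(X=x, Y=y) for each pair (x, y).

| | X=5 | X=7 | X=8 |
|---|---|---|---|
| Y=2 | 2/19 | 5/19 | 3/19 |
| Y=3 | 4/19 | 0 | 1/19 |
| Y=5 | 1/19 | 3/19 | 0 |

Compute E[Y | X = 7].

P(X = 7) = 8/19.
Σ Y·P over the event = 2·(5/19) + 5·(3/19) = 25/19.
E[Y | X = 7] = (25/19) / (8/19) = 25/8.

25/8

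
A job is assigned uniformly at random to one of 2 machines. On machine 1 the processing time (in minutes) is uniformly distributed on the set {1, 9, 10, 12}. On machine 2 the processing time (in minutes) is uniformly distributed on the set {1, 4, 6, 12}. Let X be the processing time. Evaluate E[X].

E[X | machine 1] = (1+9+10+12)/4 = 8.
E[X | machine 2] = (1+4+6+12)/4 = 23/4.
E[X] = (1/2)·(8) + (1/2)·(23/4) = 55/8.

55/8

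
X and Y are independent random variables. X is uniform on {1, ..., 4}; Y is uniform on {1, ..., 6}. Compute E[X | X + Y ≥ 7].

3

Outcomes with X + Y ≥ 7: (1,6), (2,5), (2,6), (3,4), (3,5), (3,6), (4,3), (4,4), (4,5), (4,6), each with probability 1/24.
E[X | X + Y ≥ 7] = (1 + 2 + 2 + 3 + 3 + 3 + 4 + 4 + 4 + 4) / 10 = 3.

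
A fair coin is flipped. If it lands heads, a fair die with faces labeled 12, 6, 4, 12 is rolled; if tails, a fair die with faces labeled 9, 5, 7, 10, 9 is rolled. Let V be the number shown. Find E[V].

E[V | heads] = (12+6+4+12)/4 = 17/2.
E[V | tails] = (9+5+7+10+9)/5 = 8.
By the law of total expectation,
E[V] = (1/2)·(17/2) + (1/2)·(8) = 33/4.

33/4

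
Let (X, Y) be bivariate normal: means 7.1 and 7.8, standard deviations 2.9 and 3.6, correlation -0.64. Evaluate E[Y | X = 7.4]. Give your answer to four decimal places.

For a bivariate normal, E[Y | X=x] = μ_Y + ρ·(σ_Y/σ_X)·(x − μ_X).
E[Y | X=7.4] = 7.8 + (-0.64)·(3.6/2.9)·(7.4 − (7.1)) = 7.8 + (-0.79448)·(0.3) = 7.5617.

7.5617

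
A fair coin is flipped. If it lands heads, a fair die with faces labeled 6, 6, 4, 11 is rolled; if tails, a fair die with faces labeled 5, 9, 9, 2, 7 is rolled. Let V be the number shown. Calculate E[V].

E[V | heads] = (6+6+4+11)/4 = 27/4.
E[V | tails] = (5+9+9+2+7)/5 = 32/5.
By the law of total expectation,
E[V] = (1/2)·(27/4) + (1/2)·(32/5) = 263/40.

263/40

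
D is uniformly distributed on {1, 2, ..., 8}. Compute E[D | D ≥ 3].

11/2

Given D ≥ 3, D is equally likely to be any of {3, 4, 5, 6, 7, 8}.
E[D | D ≥ 3] = (3 + 4 + 5 + 6 + 7 + 8) / 6 = 11/2.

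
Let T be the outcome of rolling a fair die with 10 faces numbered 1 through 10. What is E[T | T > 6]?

17/2

Given T > 6, T is equally likely to be any of {7, 8, 9, 10}.
E[T | T > 6] = (7 + 8 + 9 + 10) / 4 = 17/2.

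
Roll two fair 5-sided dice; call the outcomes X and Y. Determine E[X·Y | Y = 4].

P(Y = 4) = 1/5.
Summing XY·P(x,y) over outcomes with Y = 4 gives 12/5.
E[X·Y | Y = 4] = (12/5) / (1/5) = 12.

12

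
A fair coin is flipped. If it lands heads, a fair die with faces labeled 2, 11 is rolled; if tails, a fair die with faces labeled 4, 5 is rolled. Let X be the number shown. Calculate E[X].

E[X | heads] = (2+11)/2 = 13/2.
E[X | tails] = (4+5)/2 = 9/2.
E[X] = (1/2)·(13/2) + (1/2)·(9/2) = 11/2.

11/2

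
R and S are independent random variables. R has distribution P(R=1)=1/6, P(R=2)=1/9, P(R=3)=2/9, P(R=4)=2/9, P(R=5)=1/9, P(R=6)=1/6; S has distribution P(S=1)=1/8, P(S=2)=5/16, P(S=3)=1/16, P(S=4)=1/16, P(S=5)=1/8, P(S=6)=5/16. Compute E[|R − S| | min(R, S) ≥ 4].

P(min(R, S) ≥ 4) = 1/4.
Summing |R−S|·P(x,y) over outcomes with min(R, S) ≥ 4 gives 1/4.
E[|R − S| | min(R, S) ≥ 4] = (1/4) / (1/4) = 1.

1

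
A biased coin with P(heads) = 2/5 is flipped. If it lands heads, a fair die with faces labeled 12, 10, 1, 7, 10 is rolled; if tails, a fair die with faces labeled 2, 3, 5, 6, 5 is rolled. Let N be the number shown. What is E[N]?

E[N | heads] = (12+10+1+7+10)/5 = 8.
E[N | tails] = (2+3+5+6+5)/5 = 21/5.
By the law of total expectation,
E[N] = (2/5)·(8) + (3/5)·(21/5) = 143/25.

143/25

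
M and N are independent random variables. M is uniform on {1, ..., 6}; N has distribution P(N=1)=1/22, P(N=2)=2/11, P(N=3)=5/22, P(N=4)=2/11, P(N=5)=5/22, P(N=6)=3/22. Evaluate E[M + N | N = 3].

13/2

P(N = 3) = 5/22.
Summing (M+N)·P(x,y) over outcomes with N = 3 gives 65/44.
E[M + N | N = 3] = (65/44) / (5/22) = 13/2.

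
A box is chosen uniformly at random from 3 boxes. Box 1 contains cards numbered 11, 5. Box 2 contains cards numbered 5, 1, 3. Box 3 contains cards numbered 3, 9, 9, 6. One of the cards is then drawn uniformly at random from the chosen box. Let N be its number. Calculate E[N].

E[N | box 1] = (11+5)/2 = 8.
E[N | box 2] = (5+1+3)/3 = 3.
E[N | box 3] = (3+9+9+6)/4 = 27/4.
By the law of total expectation,
E[N] = (1/3)·(8) + (1/3)·(3) + (1/3)·(27/4) = 71/12.

71/12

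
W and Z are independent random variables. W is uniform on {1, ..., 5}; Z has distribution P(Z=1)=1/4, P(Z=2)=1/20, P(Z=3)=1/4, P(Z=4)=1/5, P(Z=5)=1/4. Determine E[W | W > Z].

P(W > Z) = 37/100.
Summing W·P(x,y) over outcomes with W > Z gives 147/100.
E[W | W > Z] = (147/100) / (37/100) = 147/37.

147/37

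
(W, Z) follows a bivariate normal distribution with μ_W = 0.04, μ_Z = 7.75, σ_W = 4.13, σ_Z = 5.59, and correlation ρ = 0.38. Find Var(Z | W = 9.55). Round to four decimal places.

26.7359

The conditional variance in a bivariate normal is σ_Z²(1 − ρ²), independent of x.
Var(Z | W=9.55) = (5.59)²·(1 − (0.38)²) = 31.2481·0.8556 = 26.7359.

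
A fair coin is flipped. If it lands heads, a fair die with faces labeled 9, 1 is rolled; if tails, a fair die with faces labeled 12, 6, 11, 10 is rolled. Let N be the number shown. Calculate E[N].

59/8

E[N | heads] = (9+1)/2 = 5.
E[N | tails] = (12+6+11+10)/4 = 39/4.
E[N] = (1/2)·(5) + (1/2)·(39/4) = 59/8.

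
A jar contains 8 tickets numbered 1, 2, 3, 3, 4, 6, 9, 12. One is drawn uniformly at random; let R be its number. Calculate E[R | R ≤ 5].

P(R ≤ 5) = 5/8.
Σ over the event: 1·1/8 + 2·1/8 + 3·1/4 + 4·1/8 = 13/8.
E[R | R ≤ 5] = (13/8) / (5/8) = 13/5.

13/5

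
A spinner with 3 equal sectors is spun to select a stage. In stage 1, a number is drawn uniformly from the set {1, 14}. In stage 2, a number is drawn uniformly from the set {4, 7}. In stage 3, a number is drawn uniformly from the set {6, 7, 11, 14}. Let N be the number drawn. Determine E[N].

15/2

E[N | stage 1] = (1+14)/2 = 15/2.
E[N | stage 2] = (4+7)/2 = 11/2.
E[N | stage 3] = (6+7+11+14)/4 = 19/2.
E[N] = (1/3)·(15/2) + (1/3)·(11/2) + (1/3)·(19/2) = 15/2.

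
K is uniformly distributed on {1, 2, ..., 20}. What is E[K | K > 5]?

13

P(K > 5) = 3/4.
E[K | K > 5] = (39/4) / (3/4) = 13.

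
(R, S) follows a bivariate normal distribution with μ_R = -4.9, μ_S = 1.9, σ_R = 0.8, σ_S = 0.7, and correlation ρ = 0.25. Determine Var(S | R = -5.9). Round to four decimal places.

The conditional variance in a bivariate normal is σ_S²(1 − ρ²), independent of x.
Var(S | R=-5.9) = (0.7)²·(1 − (0.25)²) = 0.49·0.9375 = 0.4594.

0.4594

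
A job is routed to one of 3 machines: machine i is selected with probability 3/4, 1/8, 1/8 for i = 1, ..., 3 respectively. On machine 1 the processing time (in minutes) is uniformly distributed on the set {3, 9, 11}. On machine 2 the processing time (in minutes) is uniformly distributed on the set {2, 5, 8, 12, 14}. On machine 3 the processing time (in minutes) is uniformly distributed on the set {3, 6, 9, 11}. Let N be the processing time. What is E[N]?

E[N | machine 1] = (3+9+11)/3 = 23/3.
E[N | machine 2] = (2+5+8+12+14)/5 = 41/5.
E[N | machine 3] = (3+6+9+11)/4 = 29/4.
E[N] = (3/4)·(23/3) + (1/8)·(41/5) + (1/8)·(29/4) = 1229/160.

1229/160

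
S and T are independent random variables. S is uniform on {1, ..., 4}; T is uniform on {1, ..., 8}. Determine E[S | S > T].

10/3

Outcomes with S > T: (2,1), (3,1), (3,2), (4,1), (4,2), (4,3), each with probability 1/32.
E[S | S > T] = (2 + 3 + 3 + 4 + 4 + 4) / 6 = 10/3.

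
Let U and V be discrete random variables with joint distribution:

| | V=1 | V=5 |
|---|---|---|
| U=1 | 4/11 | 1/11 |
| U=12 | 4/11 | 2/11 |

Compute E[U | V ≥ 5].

P(V ≥ 5) = 3/11.
Summing U·P(U=x,V=y) over the conditioning event gives 25/11.
E[U | V ≥ 5] = (25/11) / (3/11) = 25/3.

25/3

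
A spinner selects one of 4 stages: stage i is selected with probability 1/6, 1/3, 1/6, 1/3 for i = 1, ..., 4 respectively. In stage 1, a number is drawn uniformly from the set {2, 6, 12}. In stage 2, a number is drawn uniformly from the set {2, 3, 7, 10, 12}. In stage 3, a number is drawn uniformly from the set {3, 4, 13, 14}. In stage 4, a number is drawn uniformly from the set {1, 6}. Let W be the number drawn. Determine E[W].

1073/180

E[W | stage 1] = (2+6+12)/3 = 20/3.
E[W | stage 2] = (2+3+7+10+12)/5 = 34/5.
E[W | stage 3] = (3+4+13+14)/4 = 17/2.
E[W | stage 4] = (1+6)/2 = 7/2.
By the law of total expectation,
E[W] = (1/6)·(20/3) + (1/3)·(34/5) + (1/6)·(17/2) + (1/3)·(7/2) = 1073/180.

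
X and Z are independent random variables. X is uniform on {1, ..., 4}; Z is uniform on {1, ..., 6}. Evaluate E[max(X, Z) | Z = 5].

Outcomes with Z = 5: (1,5), (2,5), (3,5), (4,5), each with probability 1/24.
E[max(X, Z) | Z = 5] = (5 + 5 + 5 + 5) / 4 = 5.

5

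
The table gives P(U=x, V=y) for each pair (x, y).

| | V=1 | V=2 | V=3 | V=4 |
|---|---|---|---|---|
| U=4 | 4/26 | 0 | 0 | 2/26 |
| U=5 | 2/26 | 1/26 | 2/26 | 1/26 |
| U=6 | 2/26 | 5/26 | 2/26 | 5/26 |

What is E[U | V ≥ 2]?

P(V ≥ 2) = 9/13.
Summing U·P(U=x,V=y) over the conditioning event gives 50/13.
E[U | V ≥ 2] = (50/13) / (9/13) = 50/9.

50/9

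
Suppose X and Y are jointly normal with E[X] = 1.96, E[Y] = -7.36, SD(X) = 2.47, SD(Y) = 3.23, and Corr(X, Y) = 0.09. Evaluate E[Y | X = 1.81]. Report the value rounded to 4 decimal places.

-7.3777

E[Y | X=x] = μ_Y + ρ(σ_Y/σ_X)(x − μ_X) for jointly normal variables.
E[Y | X=1.81] = -7.36 + (0.09)·(3.23/2.47)·(1.81 − (1.96)) = -7.36 + (0.11769)·(-0.15) = -7.3777.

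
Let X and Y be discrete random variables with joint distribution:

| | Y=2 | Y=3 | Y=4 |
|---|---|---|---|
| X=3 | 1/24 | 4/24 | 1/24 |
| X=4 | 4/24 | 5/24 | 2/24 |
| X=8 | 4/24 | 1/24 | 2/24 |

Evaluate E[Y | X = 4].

31/11

P(X = 4) = 11/24.
Σ Y·P over the event = 2·(4/24) + 3·(5/24) + 4·(2/24) = 31/24.
E[Y | X = 4] = (31/24) / (11/24) = 31/11.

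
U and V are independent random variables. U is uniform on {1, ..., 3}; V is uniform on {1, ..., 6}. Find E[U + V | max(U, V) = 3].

24/5

Outcomes with max(U, V) = 3: (1,3), (2,3), (3,1), (3,2), (3,3), each with probability 1/18.
E[U + V | max(U, V) = 3] = (4 + 5 + 4 + 5 + 6) / 5 = 24/5.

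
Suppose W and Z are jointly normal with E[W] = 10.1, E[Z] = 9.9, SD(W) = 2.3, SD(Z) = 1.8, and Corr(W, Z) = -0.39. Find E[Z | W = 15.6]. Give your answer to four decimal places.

8.2213

E[Z | W=x] = μ_Z + ρ(σ_Z/σ_W)(x − μ_W) for jointly normal variables.
E[Z | W=15.6] = 9.9 + (-0.39)·(1.8/2.3)·(15.6 − (10.1)) = 9.9 + (-0.30522)·(5.5) = 8.2213.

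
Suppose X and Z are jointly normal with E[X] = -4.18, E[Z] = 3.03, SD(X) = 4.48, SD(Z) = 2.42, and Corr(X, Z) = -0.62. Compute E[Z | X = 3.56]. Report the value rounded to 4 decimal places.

0.4378

The regression of Z on X has slope ρ·σ_Z/σ_X and passes through (μ_X, μ_Z).
E[Z | X=3.56] = 3.03 + (-0.62)·(2.42/4.48)·(3.56 − (-4.18)) = 3.03 + (-0.33491)·(7.74) = 0.4378.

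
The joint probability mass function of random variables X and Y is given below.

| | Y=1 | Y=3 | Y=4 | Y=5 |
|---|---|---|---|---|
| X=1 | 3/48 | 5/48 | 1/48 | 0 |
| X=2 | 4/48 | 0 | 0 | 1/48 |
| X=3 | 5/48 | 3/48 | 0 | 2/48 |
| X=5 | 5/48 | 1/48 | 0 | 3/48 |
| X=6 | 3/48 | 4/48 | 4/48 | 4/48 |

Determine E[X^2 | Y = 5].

241/10

P(Y = 5) = 5/24.
Σ X^2·P over the event = 4·(1/48) + 9·(2/48) + 25·(3/48) + 36·(4/48) = 241/48.
E[X^2 | Y = 5] = (241/48) / (5/24) = 241/10.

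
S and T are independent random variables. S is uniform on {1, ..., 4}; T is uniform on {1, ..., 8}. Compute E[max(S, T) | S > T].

10/3

Outcomes with S > T: (2,1), (3,1), (3,2), (4,1), (4,2), (4,3), each with probability 1/32.
E[max(S, T) | S > T] = (2 + 3 + 3 + 4 + 4 + 4) / 6 = 10/3.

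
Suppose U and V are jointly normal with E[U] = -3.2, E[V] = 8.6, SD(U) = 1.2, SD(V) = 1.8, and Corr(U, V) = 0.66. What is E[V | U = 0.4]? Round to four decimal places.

E[V | U=x] = μ_V + ρ(σ_V/σ_U)(x − μ_U) for jointly normal variables.
E[V | U=0.4] = 8.6 + (0.66)·(1.8/1.2)·(0.4 − (-3.2)) = 8.6 + (0.99)·(3.6) = 12.1640.

12.1640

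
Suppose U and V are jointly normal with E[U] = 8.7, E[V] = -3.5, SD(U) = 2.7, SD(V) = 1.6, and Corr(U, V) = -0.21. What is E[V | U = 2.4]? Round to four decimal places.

-2.7160

The regression of V on U has slope ρ·σ_V/σ_U and passes through (μ_U, μ_V).
E[V | U=2.4] = -3.5 + (-0.21)·(1.6/2.7)·(2.4 − (8.7)) = -3.5 + (-0.12444)·(-6.3) = -2.7160.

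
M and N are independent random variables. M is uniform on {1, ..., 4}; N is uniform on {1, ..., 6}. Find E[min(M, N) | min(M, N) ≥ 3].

Outcomes with min(M, N) ≥ 3: (3,3), (3,4), (3,5), (3,6), (4,3), (4,4), (4,5), (4,6), each with probability 1/24.
E[min(M, N) | min(M, N) ≥ 3] = (3 + 3 + 3 + 3 + 3 + 4 + 4 + 4) / 8 = 27/8.

27/8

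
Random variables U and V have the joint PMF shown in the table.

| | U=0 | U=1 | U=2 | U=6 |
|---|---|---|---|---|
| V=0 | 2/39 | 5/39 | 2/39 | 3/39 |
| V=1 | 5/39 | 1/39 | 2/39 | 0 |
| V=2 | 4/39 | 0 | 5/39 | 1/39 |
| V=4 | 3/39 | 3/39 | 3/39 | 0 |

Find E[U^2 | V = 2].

P(V = 2) = 10/39.
Summing U^2·P(U=x,V=y) over the conditioning event gives 56/39.
E[U^2 | V = 2] = (56/39) / (10/39) = 28/5.

28/5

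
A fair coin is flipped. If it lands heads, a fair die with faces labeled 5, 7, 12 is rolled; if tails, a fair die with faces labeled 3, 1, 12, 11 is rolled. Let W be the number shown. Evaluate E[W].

59/8

E[W | heads] = (5+7+12)/3 = 8.
E[W | tails] = (3+1+12+11)/4 = 27/4.
E[W] = (1/2)·(8) + (1/2)·(27/4) = 59/8.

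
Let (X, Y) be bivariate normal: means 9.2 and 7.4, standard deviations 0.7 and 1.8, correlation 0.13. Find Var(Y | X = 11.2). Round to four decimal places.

3.1852

For a bivariate normal, Var(Y | X=x) = σ_Y²(1 − ρ²).
Var(Y | X=11.2) = (1.8)²·(1 − (0.13)²) = 3.24·0.9831 = 3.1852.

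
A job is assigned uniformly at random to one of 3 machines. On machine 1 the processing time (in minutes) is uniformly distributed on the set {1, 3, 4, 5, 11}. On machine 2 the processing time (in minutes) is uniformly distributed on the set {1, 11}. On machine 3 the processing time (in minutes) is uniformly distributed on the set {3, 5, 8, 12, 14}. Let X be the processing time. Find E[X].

32/5

E[X | machine 1] = (1+3+4+5+11)/5 = 24/5.
E[X | machine 2] = (1+11)/2 = 6.
E[X | machine 3] = (3+5+8+12+14)/5 = 42/5.
By the law of total expectation,
E[X] = (1/3)·(24/5) + (1/3)·(6) + (1/3)·(42/5) = 32/5.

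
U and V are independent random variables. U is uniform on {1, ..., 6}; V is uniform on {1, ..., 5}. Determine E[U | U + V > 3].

P(U + V > 3) = 9/10.
Summing U·P(x,y) over outcomes with U + V > 3 gives 101/30.
E[U | U + V > 3] = (101/30) / (9/10) = 101/27.

101/27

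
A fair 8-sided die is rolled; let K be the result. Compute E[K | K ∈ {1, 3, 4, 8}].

P(K ∈ {1, 3, 4, 8}) = 1/2.
Σ over the event: 1·1/8 + 3·1/8 + 4·1/8 + 8·1/8 = 2.
E[K | K ∈ {1, 3, 4, 8}] = (2) / (1/2) = 4.

4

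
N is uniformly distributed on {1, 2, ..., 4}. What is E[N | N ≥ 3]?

7/2

Given N ≥ 3, N is equally likely to be any of {3, 4}.
E[N | N ≥ 3] = (3 + 4) / 2 = 7/2.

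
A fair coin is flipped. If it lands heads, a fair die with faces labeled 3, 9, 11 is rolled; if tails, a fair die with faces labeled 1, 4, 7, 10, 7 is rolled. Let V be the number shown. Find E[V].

E[V | heads] = (3+9+11)/3 = 23/3.
E[V | tails] = (1+4+7+10+7)/5 = 29/5.
E[V] = (1/2)·(23/3) + (1/2)·(29/5) = 101/15.

101/15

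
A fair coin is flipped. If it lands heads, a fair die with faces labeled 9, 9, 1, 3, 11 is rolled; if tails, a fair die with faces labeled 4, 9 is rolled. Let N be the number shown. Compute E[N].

E[N | heads] = (9+9+1+3+11)/5 = 33/5.
E[N | tails] = (4+9)/2 = 13/2.
E[N] = (1/2)·(33/5) + (1/2)·(13/2) = 131/20.

131/20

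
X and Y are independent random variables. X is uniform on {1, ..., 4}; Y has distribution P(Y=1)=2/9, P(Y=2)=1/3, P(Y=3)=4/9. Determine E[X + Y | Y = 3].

11/2

P(Y = 3) = 4/9.
Summing (X+Y)·P(x,y) over outcomes with Y = 3 gives 22/9.
E[X + Y | Y = 3] = (22/9) / (4/9) = 11/2.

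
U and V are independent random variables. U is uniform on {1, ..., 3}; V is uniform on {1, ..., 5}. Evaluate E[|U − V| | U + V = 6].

2

P(U + V = 6) = 1/5.
Summing |U−V|·P(x,y) over outcomes with U + V = 6 gives 2/5.
E[|U − V| | U + V = 6] = (2/5) / (1/5) = 2.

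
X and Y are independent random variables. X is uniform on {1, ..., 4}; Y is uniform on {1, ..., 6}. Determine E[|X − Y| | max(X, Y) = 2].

Outcomes with max(X, Y) = 2: (1,2), (2,1), (2,2), each with probability 1/24.
E[|X − Y| | max(X, Y) = 2] = (1 + 1 + 0) / 3 = 2/3.

2/3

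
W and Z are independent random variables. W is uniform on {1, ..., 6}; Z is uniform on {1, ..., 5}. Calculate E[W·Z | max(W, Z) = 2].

8/3

P(max(W, Z) = 2) = 1/10.
Summing WZ·P(x,y) over outcomes with max(W, Z) = 2 gives 4/15.
E[W·Z | max(W, Z) = 2] = (4/15) / (1/10) = 8/3.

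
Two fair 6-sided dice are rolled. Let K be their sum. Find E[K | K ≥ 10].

32/3

P(K ≥ 10) = 1/6.
Σ over the event: 10·1/12 + 11·1/18 + 12·1/36 = 16/9.
E[K | K ≥ 10] = (16/9) / (1/6) = 32/3.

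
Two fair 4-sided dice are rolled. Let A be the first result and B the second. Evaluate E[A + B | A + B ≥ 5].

Outcomes with A + B ≥ 5: (1,4), (2,3), (2,4), (3,2), (3,3), (3,4), (4,1), (4,2), (4,3), (4,4), each with probability 1/16.
E[A + B | A + B ≥ 5] = (5 + 5 + 6 + 5 + 6 + 7 + 5 + 6 + 7 + 8) / 10 = 6.

6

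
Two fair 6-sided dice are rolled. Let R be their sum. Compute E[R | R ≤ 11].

P(R ≤ 11) = 35/36.
E[R | R ≤ 11] = (20/3) / (35/36) = 48/7.

48/7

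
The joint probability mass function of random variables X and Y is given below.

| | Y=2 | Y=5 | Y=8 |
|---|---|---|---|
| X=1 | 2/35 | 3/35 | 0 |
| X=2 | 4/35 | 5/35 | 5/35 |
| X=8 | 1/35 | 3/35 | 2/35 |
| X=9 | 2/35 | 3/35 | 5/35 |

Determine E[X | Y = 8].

71/12

P(Y = 8) = 12/35.
Σ X·P over the event = 2·(5/35) + 8·(2/35) + 9·(5/35) = 71/35.
E[X | Y = 8] = (71/35) / (12/35) = 71/12.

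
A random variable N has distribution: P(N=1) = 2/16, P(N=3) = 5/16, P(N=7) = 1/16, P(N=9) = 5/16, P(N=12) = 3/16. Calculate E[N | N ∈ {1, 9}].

P(N ∈ {1, 9}) = 7/16.
Σ over the event: 1·1/8 + 9·5/16 = 47/16.
E[N | N ∈ {1, 9}] = (47/16) / (7/16) = 47/7.

47/7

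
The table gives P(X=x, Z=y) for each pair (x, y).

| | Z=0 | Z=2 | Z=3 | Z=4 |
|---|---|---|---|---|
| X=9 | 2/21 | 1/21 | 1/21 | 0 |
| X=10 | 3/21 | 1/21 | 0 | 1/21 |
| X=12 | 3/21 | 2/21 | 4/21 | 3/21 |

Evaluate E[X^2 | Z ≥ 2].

1658/13

P(Z ≥ 2) = 13/21.
Σ X^2·P over the event = 81·(1/21) + 81·(1/21) + 100·(1/21) + 100·(1/21) + 144·(2/21) + 144·(4/21) + 144·(3/21) = 1658/21.
E[X^2 | Z ≥ 2] = (1658/21) / (13/21) = 1658/13.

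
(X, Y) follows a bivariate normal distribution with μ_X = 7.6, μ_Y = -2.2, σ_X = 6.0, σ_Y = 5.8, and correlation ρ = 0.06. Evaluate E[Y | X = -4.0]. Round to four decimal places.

E[Y | X=x] = μ_Y + ρ(σ_Y/σ_X)(x − μ_X) for jointly normal variables.
E[Y | X=-4.0] = -2.2 + (0.06)·(5.8/6.0)·(-4.0 − (7.6)) = -2.2 + (0.058)·(-11.6) = -2.8728.

-2.8728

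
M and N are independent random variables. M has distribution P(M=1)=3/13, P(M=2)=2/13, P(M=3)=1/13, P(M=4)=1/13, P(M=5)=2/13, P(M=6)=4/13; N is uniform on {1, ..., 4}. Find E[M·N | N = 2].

P(N = 2) = 1/4.
Summing MN·P(x,y) over outcomes with N = 2 gives 24/13.
E[M·N | N = 2] = (24/13) / (1/4) = 96/13.

96/13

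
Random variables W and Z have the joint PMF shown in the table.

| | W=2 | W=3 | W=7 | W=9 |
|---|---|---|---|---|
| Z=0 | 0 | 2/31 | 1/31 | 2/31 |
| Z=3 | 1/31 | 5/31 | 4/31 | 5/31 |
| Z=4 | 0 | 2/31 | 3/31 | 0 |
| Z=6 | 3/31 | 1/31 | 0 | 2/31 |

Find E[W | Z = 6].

9/2

P(Z = 6) = 6/31.
Σ W·P over the event = 2·(3/31) + 3·(1/31) + 9·(2/31) = 27/31.
E[W | Z = 6] = (27/31) / (6/31) = 9/2.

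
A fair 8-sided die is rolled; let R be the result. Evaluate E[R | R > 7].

Given R > 7, R is equally likely to be any of {8}.
E[R | R > 7] = (8) / 1 = 8.

8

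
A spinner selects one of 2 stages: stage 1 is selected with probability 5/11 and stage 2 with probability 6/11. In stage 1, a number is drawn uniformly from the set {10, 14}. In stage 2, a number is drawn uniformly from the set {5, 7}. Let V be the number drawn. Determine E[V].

96/11

E[V | stage 1] = (10+14)/2 = 12.
E[V | stage 2] = (5+7)/2 = 6.
By the law of total expectation,
E[V] = (5/11)·(12) + (6/11)·(6) = 96/11.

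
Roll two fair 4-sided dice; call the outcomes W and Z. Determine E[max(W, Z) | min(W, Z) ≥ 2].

Outcomes with min(W, Z) ≥ 2: (2,2), (2,3), (2,4), (3,2), (3,3), (3,4), (4,2), (4,3), (4,4), each with probability 1/16.
E[max(W, Z) | min(W, Z) ≥ 2] = (2 + 3 + 4 + 3 + 3 + 4 + 4 + 4 + 4) / 9 = 31/9.

31/9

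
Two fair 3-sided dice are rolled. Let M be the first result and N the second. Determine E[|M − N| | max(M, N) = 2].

2/3

Outcomes with max(M, N) = 2: (1,2), (2,1), (2,2), each with probability 1/9.
E[|M − N| | max(M, N) = 2] = (1 + 1 + 0) / 3 = 2/3.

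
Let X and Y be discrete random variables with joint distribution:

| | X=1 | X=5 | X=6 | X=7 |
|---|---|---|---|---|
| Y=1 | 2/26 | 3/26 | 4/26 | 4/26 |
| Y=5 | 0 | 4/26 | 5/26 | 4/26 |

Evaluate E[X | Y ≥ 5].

P(Y ≥ 5) = 1/2.
Σ X·P over the event = 5·(4/26) + 6·(5/26) + 7·(4/26) = 3.
E[X | Y ≥ 5] = (3) / (1/2) = 6.

6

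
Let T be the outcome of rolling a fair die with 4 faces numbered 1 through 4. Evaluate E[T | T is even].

3

Given T is even, T is equally likely to be any of {2, 4}.
E[T | T is even] = (2 + 4) / 2 = 3.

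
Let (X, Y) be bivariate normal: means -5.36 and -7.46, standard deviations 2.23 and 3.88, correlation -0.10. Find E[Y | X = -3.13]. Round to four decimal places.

The regression of Y on X has slope ρ·σ_Y/σ_X and passes through (μ_X, μ_Y).
E[Y | X=-3.13] = -7.46 + (-0.10)·(3.88/2.23)·(-3.13 − (-5.36)) = -7.46 + (-0.17399)·(2.23) = -7.8480.

-7.8480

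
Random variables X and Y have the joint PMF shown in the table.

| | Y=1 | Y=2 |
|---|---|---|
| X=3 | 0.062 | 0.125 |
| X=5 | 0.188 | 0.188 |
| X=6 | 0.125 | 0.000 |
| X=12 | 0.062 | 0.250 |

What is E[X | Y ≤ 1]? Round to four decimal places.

P(Y ≤ 1) = 0.437.
Σ X·P over the event = 3·(0.062) + 5·(0.188) + 6·(0.125) + 12·(0.062) = 2.620.
E[X | Y ≤ 1] = (2.620) / (0.437) = 5.9954.

5.9954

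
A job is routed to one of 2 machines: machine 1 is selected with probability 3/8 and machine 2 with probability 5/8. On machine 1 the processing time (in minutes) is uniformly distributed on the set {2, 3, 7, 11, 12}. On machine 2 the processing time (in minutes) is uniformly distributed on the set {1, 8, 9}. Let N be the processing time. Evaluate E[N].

51/8

E[N | machine 1] = (2+3+7+11+12)/5 = 7.
E[N | machine 2] = (1+8+9)/3 = 6.
E[N] = (3/8)·(7) + (5/8)·(6) = 51/8.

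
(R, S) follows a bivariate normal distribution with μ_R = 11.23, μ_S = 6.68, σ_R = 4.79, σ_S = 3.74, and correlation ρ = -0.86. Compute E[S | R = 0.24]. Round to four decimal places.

14.0596

E[S | R=x] = μ_S + ρ(σ_S/σ_R)(x − μ_R) for jointly normal variables.
E[S | R=0.24] = 6.68 + (-0.86)·(3.74/4.79)·(0.24 − (11.23)) = 6.68 + (-0.67148)·(-10.99) = 14.0596.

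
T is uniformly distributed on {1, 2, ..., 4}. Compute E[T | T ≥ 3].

7/2

Given T ≥ 3, T is equally likely to be any of {3, 4}.
E[T | T ≥ 3] = (3 + 4) / 2 = 7/2.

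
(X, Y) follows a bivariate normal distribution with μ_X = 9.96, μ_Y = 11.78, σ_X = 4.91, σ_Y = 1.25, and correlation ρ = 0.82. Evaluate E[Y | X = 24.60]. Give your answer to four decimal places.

E[Y | X=x] = μ_Y + ρ(σ_Y/σ_X)(x − μ_X) for jointly normal variables.
E[Y | X=24.60] = 11.78 + (0.82)·(1.25/4.91)·(24.60 − (9.96)) = 11.78 + (0.20876)·(14.64) = 14.8362.

14.8362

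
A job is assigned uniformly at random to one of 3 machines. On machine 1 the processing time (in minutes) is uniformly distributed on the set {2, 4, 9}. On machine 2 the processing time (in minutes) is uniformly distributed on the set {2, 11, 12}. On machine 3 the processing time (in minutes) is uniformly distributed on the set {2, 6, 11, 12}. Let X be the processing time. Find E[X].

E[X | machine 1] = (2+4+9)/3 = 5.
E[X | machine 2] = (2+11+12)/3 = 25/3.
E[X | machine 3] = (2+6+11+12)/4 = 31/4.
E[X] = (1/3)·(5) + (1/3)·(25/3) + (1/3)·(31/4) = 253/36.

253/36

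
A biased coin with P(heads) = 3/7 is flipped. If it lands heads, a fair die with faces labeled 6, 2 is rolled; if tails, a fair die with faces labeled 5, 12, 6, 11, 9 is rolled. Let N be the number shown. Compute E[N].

232/35

E[N | heads] = (6+2)/2 = 4.
E[N | tails] = (5+12+6+11+9)/5 = 43/5.
By the law of total expectation,
E[N] = (3/7)·(4) + (4/7)·(43/5) = 232/35.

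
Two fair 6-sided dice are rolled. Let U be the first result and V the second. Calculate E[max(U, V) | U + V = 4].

P(U + V = 4) = 1/12.
Summing max(U,V)·P(x,y) over outcomes with U + V = 4 gives 2/9.
E[max(U, V) | U + V = 4] = (2/9) / (1/12) = 8/3.

8/3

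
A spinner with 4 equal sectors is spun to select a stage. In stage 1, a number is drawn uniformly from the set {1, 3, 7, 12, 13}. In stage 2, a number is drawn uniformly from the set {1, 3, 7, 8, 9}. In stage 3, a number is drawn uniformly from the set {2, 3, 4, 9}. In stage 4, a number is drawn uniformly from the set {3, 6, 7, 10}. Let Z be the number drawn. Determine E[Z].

119/20

E[Z | stage 1] = (1+3+7+12+13)/5 = 36/5.
E[Z | stage 2] = (1+3+7+8+9)/5 = 28/5.
E[Z | stage 3] = (2+3+4+9)/4 = 9/2.
E[Z | stage 4] = (3+6+7+10)/4 = 13/2.
E[Z] = (1/4)·(36/5) + (1/4)·(28/5) + (1/4)·(9/2) + (1/4)·(13/2) = 119/20.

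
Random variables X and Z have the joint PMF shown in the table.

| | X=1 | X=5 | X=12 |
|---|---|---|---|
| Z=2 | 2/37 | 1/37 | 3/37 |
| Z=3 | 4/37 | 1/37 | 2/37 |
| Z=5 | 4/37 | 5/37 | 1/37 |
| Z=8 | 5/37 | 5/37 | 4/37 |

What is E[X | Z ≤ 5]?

117/23

P(Z ≤ 5) = 23/37.
Summing X·P(X=x,Z=y) over the conditioning event gives 117/37.
E[X | Z ≤ 5] = (117/37) / (23/37) = 117/23.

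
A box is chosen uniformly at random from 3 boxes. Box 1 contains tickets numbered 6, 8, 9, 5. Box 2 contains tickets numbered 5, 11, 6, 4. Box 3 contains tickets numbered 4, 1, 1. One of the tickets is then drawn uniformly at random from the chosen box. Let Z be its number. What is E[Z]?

E[Z | box 1] = (6+8+9+5)/4 = 7.
E[Z | box 2] = (5+11+6+4)/4 = 13/2.
E[Z | box 3] = (4+1+1)/3 = 2.
E[Z] = (1/3)·(7) + (1/3)·(13/2) + (1/3)·(2) = 31/6.

31/6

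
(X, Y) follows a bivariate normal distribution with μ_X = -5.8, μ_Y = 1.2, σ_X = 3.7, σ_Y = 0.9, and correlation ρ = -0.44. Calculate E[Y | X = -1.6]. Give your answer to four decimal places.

E[Y | X=x] = μ_Y + ρ(σ_Y/σ_X)(x − μ_X) for jointly normal variables.
E[Y | X=-1.6] = 1.2 + (-0.44)·(0.9/3.7)·(-1.6 − (-5.8)) = 1.2 + (-0.10703)·(4.2) = 0.7505.

0.7505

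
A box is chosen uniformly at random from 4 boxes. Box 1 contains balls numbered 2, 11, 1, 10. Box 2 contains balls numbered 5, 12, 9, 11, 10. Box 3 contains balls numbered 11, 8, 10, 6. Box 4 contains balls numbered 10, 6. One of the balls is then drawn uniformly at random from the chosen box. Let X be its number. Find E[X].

643/80

E[X | box 1] = (2+11+1+10)/4 = 6.
E[X | box 2] = (5+12+9+11+10)/5 = 47/5.
E[X | box 3] = (11+8+10+6)/4 = 35/4.
E[X | box 4] = (10+6)/2 = 8.
By the law of total expectation,
E[X] = (1/4)·(6) + (1/4)·(47/5) + (1/4)·(35/4) + (1/4)·(8) = 643/80.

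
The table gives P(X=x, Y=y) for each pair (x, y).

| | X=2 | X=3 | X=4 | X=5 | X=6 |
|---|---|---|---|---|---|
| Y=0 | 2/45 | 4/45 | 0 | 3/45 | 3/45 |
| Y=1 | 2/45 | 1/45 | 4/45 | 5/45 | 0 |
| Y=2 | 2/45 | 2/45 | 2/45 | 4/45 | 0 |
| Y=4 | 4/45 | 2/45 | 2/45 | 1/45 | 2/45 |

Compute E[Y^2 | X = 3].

P(X = 3) = 1/5.
Summing Y^2·P(X=x,Y=y) over the conditioning event gives 41/45.
E[Y^2 | X = 3] = (41/45) / (1/5) = 41/9.

41/9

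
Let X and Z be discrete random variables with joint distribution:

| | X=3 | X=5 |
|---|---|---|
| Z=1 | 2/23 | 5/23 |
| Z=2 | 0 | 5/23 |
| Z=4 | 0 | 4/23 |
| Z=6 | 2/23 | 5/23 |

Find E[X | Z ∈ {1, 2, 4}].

P(Z ∈ {1, 2, 4}) = 16/23.
Summing X·P(X=x,Z=y) over the conditioning event gives 76/23.
E[X | Z ∈ {1, 2, 4}] = (76/23) / (16/23) = 19/4.

19/4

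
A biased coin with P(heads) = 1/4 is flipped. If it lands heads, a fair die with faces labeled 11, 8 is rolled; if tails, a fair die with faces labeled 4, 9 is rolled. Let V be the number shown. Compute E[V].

29/4

E[V | heads] = (11+8)/2 = 19/2.
E[V | tails] = (4+9)/2 = 13/2.
E[V] = (1/4)·(19/2) + (3/4)·(13/2) = 29/4.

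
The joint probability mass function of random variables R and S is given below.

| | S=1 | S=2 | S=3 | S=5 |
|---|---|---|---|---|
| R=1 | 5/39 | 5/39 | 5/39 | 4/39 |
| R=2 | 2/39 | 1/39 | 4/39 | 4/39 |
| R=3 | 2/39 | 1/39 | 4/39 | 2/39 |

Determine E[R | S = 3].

25/13

P(S = 3) = 1/3.
Σ R·P over the event = 1·(5/39) + 2·(4/39) + 3·(4/39) = 25/39.
E[R | S = 3] = (25/39) / (1/3) = 25/13.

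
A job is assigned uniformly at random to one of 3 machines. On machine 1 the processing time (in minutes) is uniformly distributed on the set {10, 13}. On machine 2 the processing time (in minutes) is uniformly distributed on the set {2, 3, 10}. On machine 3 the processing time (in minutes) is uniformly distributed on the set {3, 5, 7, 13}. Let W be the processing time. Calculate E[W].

E[W | machine 1] = (10+13)/2 = 23/2.
E[W | machine 2] = (2+3+10)/3 = 5.
E[W | machine 3] = (3+5+7+13)/4 = 7.
E[W] = (1/3)·(23/2) + (1/3)·(5) + (1/3)·(7) = 47/6.

47/6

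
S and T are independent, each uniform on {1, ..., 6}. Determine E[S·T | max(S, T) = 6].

216/11

P(max(S, T) = 6) = 11/36.
Summing ST·P(x,y) over outcomes with max(S, T) = 6 gives 6.
E[S·T | max(S, T) = 6] = (6) / (11/36) = 216/11.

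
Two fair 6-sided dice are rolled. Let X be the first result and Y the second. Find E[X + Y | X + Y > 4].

P(X + Y > 4) = 5/6.
Summing (X+Y)·P(x,y) over outcomes with X + Y > 4 gives 58/9.
E[X + Y | X + Y > 4] = (58/9) / (5/6) = 116/15.

116/15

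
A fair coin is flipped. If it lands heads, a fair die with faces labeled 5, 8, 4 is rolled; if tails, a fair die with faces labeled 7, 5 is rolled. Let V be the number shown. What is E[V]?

E[V | heads] = (5+8+4)/3 = 17/3.
E[V | tails] = (7+5)/2 = 6.
By the law of total expectation,
E[V] = (1/2)·(17/3) + (1/2)·(6) = 35/6.

35/6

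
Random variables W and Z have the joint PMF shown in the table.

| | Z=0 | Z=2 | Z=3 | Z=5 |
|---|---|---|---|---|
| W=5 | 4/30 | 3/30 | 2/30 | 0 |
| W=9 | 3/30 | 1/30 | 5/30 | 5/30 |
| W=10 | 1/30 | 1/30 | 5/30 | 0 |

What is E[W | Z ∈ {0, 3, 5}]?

207/25

P(Z ∈ {0, 3, 5}) = 5/6.
Σ W·P over the event = 5·(4/30) + 5·(2/30) + 9·(3/30) + 9·(5/30) + 9·(5/30) + 10·(1/30) + 10·(5/30) = 69/10.
E[W | Z ∈ {0, 3, 5}] = (69/10) / (5/6) = 207/25.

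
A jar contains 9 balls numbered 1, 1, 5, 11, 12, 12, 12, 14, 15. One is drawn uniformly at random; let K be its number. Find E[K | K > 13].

P(K > 13) = 2/9.
Σ over the event: 14·1/9 + 15·1/9 = 29/9.
E[K | K > 13] = (29/9) / (2/9) = 29/2.

29/2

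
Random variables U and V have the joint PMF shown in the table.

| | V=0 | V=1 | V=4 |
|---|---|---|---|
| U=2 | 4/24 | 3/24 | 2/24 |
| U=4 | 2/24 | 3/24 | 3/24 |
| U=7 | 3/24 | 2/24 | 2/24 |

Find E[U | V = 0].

P(V = 0) = 3/8.
Σ U·P over the event = 2·(4/24) + 4·(2/24) + 7·(3/24) = 37/24.
E[U | V = 0] = (37/24) / (3/8) = 37/9.

37/9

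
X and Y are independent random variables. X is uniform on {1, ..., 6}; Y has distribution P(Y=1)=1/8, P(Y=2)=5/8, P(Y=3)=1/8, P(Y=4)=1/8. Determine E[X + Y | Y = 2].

11/2

P(Y = 2) = 5/8.
Summing (X+Y)·P(x,y) over outcomes with Y = 2 gives 55/16.
E[X + Y | Y = 2] = (55/16) / (5/8) = 11/2.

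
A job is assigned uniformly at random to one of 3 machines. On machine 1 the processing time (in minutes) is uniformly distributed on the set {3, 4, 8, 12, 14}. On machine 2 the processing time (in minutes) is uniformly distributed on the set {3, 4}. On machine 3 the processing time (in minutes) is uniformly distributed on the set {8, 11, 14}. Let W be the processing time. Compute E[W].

E[W | machine 1] = (3+4+8+12+14)/5 = 41/5.
E[W | machine 2] = (3+4)/2 = 7/2.
E[W | machine 3] = (8+11+14)/3 = 11.
By the law of total expectation,
E[W] = (1/3)·(41/5) + (1/3)·(7/2) + (1/3)·(11) = 227/30.

227/30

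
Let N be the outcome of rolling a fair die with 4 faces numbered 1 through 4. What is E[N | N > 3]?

Given N > 3, N is equally likely to be any of {4}.
E[N | N > 3] = (4) / 1 = 4.

4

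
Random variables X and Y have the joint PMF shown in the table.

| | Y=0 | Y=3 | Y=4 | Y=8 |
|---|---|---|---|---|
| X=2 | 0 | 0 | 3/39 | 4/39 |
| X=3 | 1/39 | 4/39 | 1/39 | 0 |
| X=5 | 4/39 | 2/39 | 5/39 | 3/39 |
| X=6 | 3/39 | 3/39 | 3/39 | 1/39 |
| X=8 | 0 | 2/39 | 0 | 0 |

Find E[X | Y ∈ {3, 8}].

85/19

P(Y ∈ {3, 8}) = 19/39.
Σ X·P over the event = 2·(4/39) + 3·(4/39) + 5·(2/39) + 5·(3/39) + 6·(3/39) + 6·(1/39) + 8·(2/39) = 85/39.
E[X | Y ∈ {3, 8}] = (85/39) / (19/39) = 85/19.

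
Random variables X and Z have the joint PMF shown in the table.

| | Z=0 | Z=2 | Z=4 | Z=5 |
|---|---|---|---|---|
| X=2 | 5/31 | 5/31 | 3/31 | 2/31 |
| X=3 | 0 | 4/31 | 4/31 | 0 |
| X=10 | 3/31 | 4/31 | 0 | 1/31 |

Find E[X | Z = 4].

18/7

P(Z = 4) = 7/31.
Σ X·P over the event = 2·(3/31) + 3·(4/31) = 18/31.
E[X | Z = 4] = (18/31) / (7/31) = 18/7.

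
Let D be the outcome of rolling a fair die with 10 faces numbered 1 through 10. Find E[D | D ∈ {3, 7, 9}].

19/3

P(D ∈ {3, 7, 9}) = 3/10.
Σ over the event: 3·1/10 + 7·1/10 + 9·1/10 = 19/10.
E[D | D ∈ {3, 7, 9}] = (19/10) / (3/10) = 19/3.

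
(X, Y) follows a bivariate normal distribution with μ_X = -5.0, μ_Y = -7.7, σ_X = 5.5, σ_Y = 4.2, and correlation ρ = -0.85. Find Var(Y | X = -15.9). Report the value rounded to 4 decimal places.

4.8951

Var(Y | X=x) = (1 − ρ²)·σ_Y².
Var(Y | X=-15.9) = (4.2)²·(1 − (-0.85)²) = 17.64·0.2775 = 4.8951.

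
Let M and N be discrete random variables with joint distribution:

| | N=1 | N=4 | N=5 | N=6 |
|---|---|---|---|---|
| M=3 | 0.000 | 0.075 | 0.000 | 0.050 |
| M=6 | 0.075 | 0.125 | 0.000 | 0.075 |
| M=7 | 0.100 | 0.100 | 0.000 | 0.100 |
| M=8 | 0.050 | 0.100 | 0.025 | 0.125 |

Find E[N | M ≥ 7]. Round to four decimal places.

P(M ≥ 7) = 0.600.
Σ N·P over the event = 1·(0.100) + 4·(0.100) + 6·(0.100) + 1·(0.050) + 4·(0.100) + 5·(0.025) + 6·(0.125) = 2.425.
E[N | M ≥ 7] = (2.425) / (0.600) = 4.0417.

4.0417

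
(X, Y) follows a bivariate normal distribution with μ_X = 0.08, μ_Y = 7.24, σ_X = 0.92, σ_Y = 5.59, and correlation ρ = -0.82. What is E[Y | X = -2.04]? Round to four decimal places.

The regression of Y on X has slope ρ·σ_Y/σ_X and passes through (μ_X, μ_Y).
E[Y | X=-2.04] = 7.24 + (-0.82)·(5.59/0.92)·(-2.04 − (0.08)) = 7.24 + (-4.9824)·(-2.12) = 17.8027.

17.8027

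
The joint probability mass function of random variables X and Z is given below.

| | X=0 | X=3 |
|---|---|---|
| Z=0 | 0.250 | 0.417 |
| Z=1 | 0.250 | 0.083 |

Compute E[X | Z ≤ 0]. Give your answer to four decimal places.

1.8756

P(Z ≤ 0) = 0.667.
Σ X·P over the event = 0·(0.250) + 3·(0.417) = 1.251.
E[X | Z ≤ 0] = (1.251) / (0.667) = 1.8756.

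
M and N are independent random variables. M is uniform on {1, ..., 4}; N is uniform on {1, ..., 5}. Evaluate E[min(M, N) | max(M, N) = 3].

P(max(M, N) = 3) = 1/4.
Summing min(M,N)·P(x,y) over outcomes with max(M, N) = 3 gives 9/20.
E[min(M, N) | max(M, N) = 3] = (9/20) / (1/4) = 9/5.

9/5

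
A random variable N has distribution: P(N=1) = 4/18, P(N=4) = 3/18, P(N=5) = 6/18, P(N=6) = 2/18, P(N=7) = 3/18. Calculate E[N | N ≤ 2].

1

P(N ≤ 2) = 2/9.
Σ over the event: 1·2/9 = 2/9.
E[N | N ≤ 2] = (2/9) / (2/9) = 1.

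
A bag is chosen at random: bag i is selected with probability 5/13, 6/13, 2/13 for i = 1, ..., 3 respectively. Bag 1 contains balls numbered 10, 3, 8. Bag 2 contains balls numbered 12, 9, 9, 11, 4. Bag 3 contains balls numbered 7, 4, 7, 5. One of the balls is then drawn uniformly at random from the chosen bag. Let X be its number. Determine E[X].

E[X | bag 1] = (10+3+8)/3 = 7.
E[X | bag 2] = (12+9+9+11+4)/5 = 9.
E[X | bag 3] = (7+4+7+5)/4 = 23/4.
E[X] = (5/13)·(7) + (6/13)·(9) + (2/13)·(23/4) = 201/26.

201/26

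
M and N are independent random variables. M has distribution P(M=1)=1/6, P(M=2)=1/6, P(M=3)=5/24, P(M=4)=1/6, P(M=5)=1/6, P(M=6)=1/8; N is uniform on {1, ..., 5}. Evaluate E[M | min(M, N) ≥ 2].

77/20

P(min(M, N) ≥ 2) = 2/3.
Summing M·P(x,y) over outcomes with min(M, N) ≥ 2 gives 77/30.
E[M | min(M, N) ≥ 2] = (77/30) / (2/3) = 77/20.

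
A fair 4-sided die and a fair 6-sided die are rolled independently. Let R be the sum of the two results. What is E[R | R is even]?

P(R is even) = 1/2.
Σ over the event: 2·1/24 + 4·1/8 + 6·1/6 + 8·1/8 + 10·1/24 = 3.
E[R | R is even] = (3) / (1/2) = 6.

6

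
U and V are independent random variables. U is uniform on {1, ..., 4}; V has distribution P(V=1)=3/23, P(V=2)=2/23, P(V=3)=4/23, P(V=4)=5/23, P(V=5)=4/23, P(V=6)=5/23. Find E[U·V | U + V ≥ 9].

P(U + V ≥ 9) = 7/46.
Summing UV·P(x,y) over outcomes with U + V ≥ 9 gives 145/46.
E[U·V | U + V ≥ 9] = (145/46) / (7/46) = 145/7.

145/7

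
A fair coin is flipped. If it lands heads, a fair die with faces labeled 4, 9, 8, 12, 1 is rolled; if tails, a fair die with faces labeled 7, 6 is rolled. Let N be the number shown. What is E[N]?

133/20

E[N | heads] = (4+9+8+12+1)/5 = 34/5.
E[N | tails] = (7+6)/2 = 13/2.
E[N] = (1/2)·(34/5) + (1/2)·(13/2) = 133/20.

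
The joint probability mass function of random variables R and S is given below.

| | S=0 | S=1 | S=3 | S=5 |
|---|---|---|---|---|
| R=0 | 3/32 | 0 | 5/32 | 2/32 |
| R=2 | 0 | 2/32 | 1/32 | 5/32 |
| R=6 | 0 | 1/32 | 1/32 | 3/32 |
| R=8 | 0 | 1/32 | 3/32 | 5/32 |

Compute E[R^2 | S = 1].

27

P(S = 1) = 1/8.
Σ R^2·P over the event = 4·(2/32) + 36·(1/32) + 64·(1/32) = 27/8.
E[R^2 | S = 1] = (27/8) / (1/8) = 27.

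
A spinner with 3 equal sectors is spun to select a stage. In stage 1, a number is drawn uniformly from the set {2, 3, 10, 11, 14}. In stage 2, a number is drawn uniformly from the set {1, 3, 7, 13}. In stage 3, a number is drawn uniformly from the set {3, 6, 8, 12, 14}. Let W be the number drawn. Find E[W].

E[W | stage 1] = (2+3+10+11+14)/5 = 8.
E[W | stage 2] = (1+3+7+13)/4 = 6.
E[W | stage 3] = (3+6+8+12+14)/5 = 43/5.
By the law of total expectation,
E[W] = (1/3)·(8) + (1/3)·(6) + (1/3)·(43/5) = 113/15.

113/15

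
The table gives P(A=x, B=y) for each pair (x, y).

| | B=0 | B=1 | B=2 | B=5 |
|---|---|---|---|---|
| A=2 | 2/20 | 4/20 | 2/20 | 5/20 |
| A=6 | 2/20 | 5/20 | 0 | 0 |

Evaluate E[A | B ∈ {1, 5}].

P(B ∈ {1, 5}) = 7/10.
Σ A·P over the event = 2·(4/20) + 2·(5/20) + 6·(5/20) = 12/5.
E[A | B ∈ {1, 5}] = (12/5) / (7/10) = 24/7.

24/7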